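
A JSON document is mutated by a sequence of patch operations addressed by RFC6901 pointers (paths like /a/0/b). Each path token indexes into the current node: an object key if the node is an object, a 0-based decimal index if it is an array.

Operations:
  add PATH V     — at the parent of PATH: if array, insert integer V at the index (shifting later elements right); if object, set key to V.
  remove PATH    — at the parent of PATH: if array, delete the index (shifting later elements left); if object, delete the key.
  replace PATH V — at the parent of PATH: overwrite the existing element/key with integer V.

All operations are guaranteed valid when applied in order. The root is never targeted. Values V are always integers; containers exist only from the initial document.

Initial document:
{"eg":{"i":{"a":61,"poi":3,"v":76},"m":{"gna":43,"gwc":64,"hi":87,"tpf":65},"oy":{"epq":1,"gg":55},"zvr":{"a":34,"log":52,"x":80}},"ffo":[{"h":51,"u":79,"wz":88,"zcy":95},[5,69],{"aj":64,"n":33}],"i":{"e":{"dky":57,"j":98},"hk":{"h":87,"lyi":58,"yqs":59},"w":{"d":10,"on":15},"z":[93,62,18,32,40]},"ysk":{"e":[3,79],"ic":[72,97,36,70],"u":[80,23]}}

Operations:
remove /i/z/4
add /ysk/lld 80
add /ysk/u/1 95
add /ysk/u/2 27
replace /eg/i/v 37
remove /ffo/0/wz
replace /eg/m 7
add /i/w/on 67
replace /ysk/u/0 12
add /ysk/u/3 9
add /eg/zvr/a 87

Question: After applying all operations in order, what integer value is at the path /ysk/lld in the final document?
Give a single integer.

Answer: 80

Derivation:
After op 1 (remove /i/z/4): {"eg":{"i":{"a":61,"poi":3,"v":76},"m":{"gna":43,"gwc":64,"hi":87,"tpf":65},"oy":{"epq":1,"gg":55},"zvr":{"a":34,"log":52,"x":80}},"ffo":[{"h":51,"u":79,"wz":88,"zcy":95},[5,69],{"aj":64,"n":33}],"i":{"e":{"dky":57,"j":98},"hk":{"h":87,"lyi":58,"yqs":59},"w":{"d":10,"on":15},"z":[93,62,18,32]},"ysk":{"e":[3,79],"ic":[72,97,36,70],"u":[80,23]}}
After op 2 (add /ysk/lld 80): {"eg":{"i":{"a":61,"poi":3,"v":76},"m":{"gna":43,"gwc":64,"hi":87,"tpf":65},"oy":{"epq":1,"gg":55},"zvr":{"a":34,"log":52,"x":80}},"ffo":[{"h":51,"u":79,"wz":88,"zcy":95},[5,69],{"aj":64,"n":33}],"i":{"e":{"dky":57,"j":98},"hk":{"h":87,"lyi":58,"yqs":59},"w":{"d":10,"on":15},"z":[93,62,18,32]},"ysk":{"e":[3,79],"ic":[72,97,36,70],"lld":80,"u":[80,23]}}
After op 3 (add /ysk/u/1 95): {"eg":{"i":{"a":61,"poi":3,"v":76},"m":{"gna":43,"gwc":64,"hi":87,"tpf":65},"oy":{"epq":1,"gg":55},"zvr":{"a":34,"log":52,"x":80}},"ffo":[{"h":51,"u":79,"wz":88,"zcy":95},[5,69],{"aj":64,"n":33}],"i":{"e":{"dky":57,"j":98},"hk":{"h":87,"lyi":58,"yqs":59},"w":{"d":10,"on":15},"z":[93,62,18,32]},"ysk":{"e":[3,79],"ic":[72,97,36,70],"lld":80,"u":[80,95,23]}}
After op 4 (add /ysk/u/2 27): {"eg":{"i":{"a":61,"poi":3,"v":76},"m":{"gna":43,"gwc":64,"hi":87,"tpf":65},"oy":{"epq":1,"gg":55},"zvr":{"a":34,"log":52,"x":80}},"ffo":[{"h":51,"u":79,"wz":88,"zcy":95},[5,69],{"aj":64,"n":33}],"i":{"e":{"dky":57,"j":98},"hk":{"h":87,"lyi":58,"yqs":59},"w":{"d":10,"on":15},"z":[93,62,18,32]},"ysk":{"e":[3,79],"ic":[72,97,36,70],"lld":80,"u":[80,95,27,23]}}
After op 5 (replace /eg/i/v 37): {"eg":{"i":{"a":61,"poi":3,"v":37},"m":{"gna":43,"gwc":64,"hi":87,"tpf":65},"oy":{"epq":1,"gg":55},"zvr":{"a":34,"log":52,"x":80}},"ffo":[{"h":51,"u":79,"wz":88,"zcy":95},[5,69],{"aj":64,"n":33}],"i":{"e":{"dky":57,"j":98},"hk":{"h":87,"lyi":58,"yqs":59},"w":{"d":10,"on":15},"z":[93,62,18,32]},"ysk":{"e":[3,79],"ic":[72,97,36,70],"lld":80,"u":[80,95,27,23]}}
After op 6 (remove /ffo/0/wz): {"eg":{"i":{"a":61,"poi":3,"v":37},"m":{"gna":43,"gwc":64,"hi":87,"tpf":65},"oy":{"epq":1,"gg":55},"zvr":{"a":34,"log":52,"x":80}},"ffo":[{"h":51,"u":79,"zcy":95},[5,69],{"aj":64,"n":33}],"i":{"e":{"dky":57,"j":98},"hk":{"h":87,"lyi":58,"yqs":59},"w":{"d":10,"on":15},"z":[93,62,18,32]},"ysk":{"e":[3,79],"ic":[72,97,36,70],"lld":80,"u":[80,95,27,23]}}
After op 7 (replace /eg/m 7): {"eg":{"i":{"a":61,"poi":3,"v":37},"m":7,"oy":{"epq":1,"gg":55},"zvr":{"a":34,"log":52,"x":80}},"ffo":[{"h":51,"u":79,"zcy":95},[5,69],{"aj":64,"n":33}],"i":{"e":{"dky":57,"j":98},"hk":{"h":87,"lyi":58,"yqs":59},"w":{"d":10,"on":15},"z":[93,62,18,32]},"ysk":{"e":[3,79],"ic":[72,97,36,70],"lld":80,"u":[80,95,27,23]}}
After op 8 (add /i/w/on 67): {"eg":{"i":{"a":61,"poi":3,"v":37},"m":7,"oy":{"epq":1,"gg":55},"zvr":{"a":34,"log":52,"x":80}},"ffo":[{"h":51,"u":79,"zcy":95},[5,69],{"aj":64,"n":33}],"i":{"e":{"dky":57,"j":98},"hk":{"h":87,"lyi":58,"yqs":59},"w":{"d":10,"on":67},"z":[93,62,18,32]},"ysk":{"e":[3,79],"ic":[72,97,36,70],"lld":80,"u":[80,95,27,23]}}
After op 9 (replace /ysk/u/0 12): {"eg":{"i":{"a":61,"poi":3,"v":37},"m":7,"oy":{"epq":1,"gg":55},"zvr":{"a":34,"log":52,"x":80}},"ffo":[{"h":51,"u":79,"zcy":95},[5,69],{"aj":64,"n":33}],"i":{"e":{"dky":57,"j":98},"hk":{"h":87,"lyi":58,"yqs":59},"w":{"d":10,"on":67},"z":[93,62,18,32]},"ysk":{"e":[3,79],"ic":[72,97,36,70],"lld":80,"u":[12,95,27,23]}}
After op 10 (add /ysk/u/3 9): {"eg":{"i":{"a":61,"poi":3,"v":37},"m":7,"oy":{"epq":1,"gg":55},"zvr":{"a":34,"log":52,"x":80}},"ffo":[{"h":51,"u":79,"zcy":95},[5,69],{"aj":64,"n":33}],"i":{"e":{"dky":57,"j":98},"hk":{"h":87,"lyi":58,"yqs":59},"w":{"d":10,"on":67},"z":[93,62,18,32]},"ysk":{"e":[3,79],"ic":[72,97,36,70],"lld":80,"u":[12,95,27,9,23]}}
After op 11 (add /eg/zvr/a 87): {"eg":{"i":{"a":61,"poi":3,"v":37},"m":7,"oy":{"epq":1,"gg":55},"zvr":{"a":87,"log":52,"x":80}},"ffo":[{"h":51,"u":79,"zcy":95},[5,69],{"aj":64,"n":33}],"i":{"e":{"dky":57,"j":98},"hk":{"h":87,"lyi":58,"yqs":59},"w":{"d":10,"on":67},"z":[93,62,18,32]},"ysk":{"e":[3,79],"ic":[72,97,36,70],"lld":80,"u":[12,95,27,9,23]}}
Value at /ysk/lld: 80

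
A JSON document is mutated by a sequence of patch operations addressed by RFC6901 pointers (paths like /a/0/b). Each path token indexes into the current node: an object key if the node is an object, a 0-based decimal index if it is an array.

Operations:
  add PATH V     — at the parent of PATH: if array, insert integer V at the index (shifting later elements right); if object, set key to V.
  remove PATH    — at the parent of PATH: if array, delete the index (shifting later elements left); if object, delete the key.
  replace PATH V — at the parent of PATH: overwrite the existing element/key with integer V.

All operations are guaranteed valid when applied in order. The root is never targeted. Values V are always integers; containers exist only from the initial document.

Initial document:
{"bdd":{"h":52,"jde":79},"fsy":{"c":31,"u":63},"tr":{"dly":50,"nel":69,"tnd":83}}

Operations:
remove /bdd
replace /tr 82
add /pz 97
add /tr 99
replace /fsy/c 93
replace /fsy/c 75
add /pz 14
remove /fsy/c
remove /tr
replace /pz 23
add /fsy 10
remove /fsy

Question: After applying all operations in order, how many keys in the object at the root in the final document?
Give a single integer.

Answer: 1

Derivation:
After op 1 (remove /bdd): {"fsy":{"c":31,"u":63},"tr":{"dly":50,"nel":69,"tnd":83}}
After op 2 (replace /tr 82): {"fsy":{"c":31,"u":63},"tr":82}
After op 3 (add /pz 97): {"fsy":{"c":31,"u":63},"pz":97,"tr":82}
After op 4 (add /tr 99): {"fsy":{"c":31,"u":63},"pz":97,"tr":99}
After op 5 (replace /fsy/c 93): {"fsy":{"c":93,"u":63},"pz":97,"tr":99}
After op 6 (replace /fsy/c 75): {"fsy":{"c":75,"u":63},"pz":97,"tr":99}
After op 7 (add /pz 14): {"fsy":{"c":75,"u":63},"pz":14,"tr":99}
After op 8 (remove /fsy/c): {"fsy":{"u":63},"pz":14,"tr":99}
After op 9 (remove /tr): {"fsy":{"u":63},"pz":14}
After op 10 (replace /pz 23): {"fsy":{"u":63},"pz":23}
After op 11 (add /fsy 10): {"fsy":10,"pz":23}
After op 12 (remove /fsy): {"pz":23}
Size at the root: 1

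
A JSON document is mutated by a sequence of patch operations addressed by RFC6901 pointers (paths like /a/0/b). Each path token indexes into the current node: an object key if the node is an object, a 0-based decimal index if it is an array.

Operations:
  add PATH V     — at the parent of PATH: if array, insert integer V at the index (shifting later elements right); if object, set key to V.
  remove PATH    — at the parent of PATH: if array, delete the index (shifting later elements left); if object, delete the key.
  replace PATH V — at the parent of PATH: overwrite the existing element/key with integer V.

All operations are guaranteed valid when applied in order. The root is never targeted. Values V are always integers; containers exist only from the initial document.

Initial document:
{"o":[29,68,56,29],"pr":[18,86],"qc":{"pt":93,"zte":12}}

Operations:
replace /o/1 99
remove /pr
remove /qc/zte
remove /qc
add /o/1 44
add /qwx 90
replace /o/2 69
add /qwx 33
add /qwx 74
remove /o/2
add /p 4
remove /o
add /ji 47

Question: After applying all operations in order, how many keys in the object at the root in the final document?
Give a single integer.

Answer: 3

Derivation:
After op 1 (replace /o/1 99): {"o":[29,99,56,29],"pr":[18,86],"qc":{"pt":93,"zte":12}}
After op 2 (remove /pr): {"o":[29,99,56,29],"qc":{"pt":93,"zte":12}}
After op 3 (remove /qc/zte): {"o":[29,99,56,29],"qc":{"pt":93}}
After op 4 (remove /qc): {"o":[29,99,56,29]}
After op 5 (add /o/1 44): {"o":[29,44,99,56,29]}
After op 6 (add /qwx 90): {"o":[29,44,99,56,29],"qwx":90}
After op 7 (replace /o/2 69): {"o":[29,44,69,56,29],"qwx":90}
After op 8 (add /qwx 33): {"o":[29,44,69,56,29],"qwx":33}
After op 9 (add /qwx 74): {"o":[29,44,69,56,29],"qwx":74}
After op 10 (remove /o/2): {"o":[29,44,56,29],"qwx":74}
After op 11 (add /p 4): {"o":[29,44,56,29],"p":4,"qwx":74}
After op 12 (remove /o): {"p":4,"qwx":74}
After op 13 (add /ji 47): {"ji":47,"p":4,"qwx":74}
Size at the root: 3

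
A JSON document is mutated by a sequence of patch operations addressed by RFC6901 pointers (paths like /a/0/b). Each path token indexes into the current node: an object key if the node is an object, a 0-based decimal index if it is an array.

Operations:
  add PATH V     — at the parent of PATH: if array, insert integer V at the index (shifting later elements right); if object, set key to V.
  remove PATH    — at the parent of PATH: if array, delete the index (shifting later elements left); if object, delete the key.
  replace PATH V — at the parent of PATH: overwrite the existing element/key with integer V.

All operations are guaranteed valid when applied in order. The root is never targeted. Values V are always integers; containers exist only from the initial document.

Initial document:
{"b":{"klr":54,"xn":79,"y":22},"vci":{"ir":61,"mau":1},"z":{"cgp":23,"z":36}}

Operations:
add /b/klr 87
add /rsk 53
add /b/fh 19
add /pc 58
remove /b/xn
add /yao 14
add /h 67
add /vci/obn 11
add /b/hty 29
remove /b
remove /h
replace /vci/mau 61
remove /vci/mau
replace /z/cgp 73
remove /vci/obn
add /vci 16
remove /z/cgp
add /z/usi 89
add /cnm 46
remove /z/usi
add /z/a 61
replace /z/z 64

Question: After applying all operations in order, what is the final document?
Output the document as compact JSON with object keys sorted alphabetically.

Answer: {"cnm":46,"pc":58,"rsk":53,"vci":16,"yao":14,"z":{"a":61,"z":64}}

Derivation:
After op 1 (add /b/klr 87): {"b":{"klr":87,"xn":79,"y":22},"vci":{"ir":61,"mau":1},"z":{"cgp":23,"z":36}}
After op 2 (add /rsk 53): {"b":{"klr":87,"xn":79,"y":22},"rsk":53,"vci":{"ir":61,"mau":1},"z":{"cgp":23,"z":36}}
After op 3 (add /b/fh 19): {"b":{"fh":19,"klr":87,"xn":79,"y":22},"rsk":53,"vci":{"ir":61,"mau":1},"z":{"cgp":23,"z":36}}
After op 4 (add /pc 58): {"b":{"fh":19,"klr":87,"xn":79,"y":22},"pc":58,"rsk":53,"vci":{"ir":61,"mau":1},"z":{"cgp":23,"z":36}}
After op 5 (remove /b/xn): {"b":{"fh":19,"klr":87,"y":22},"pc":58,"rsk":53,"vci":{"ir":61,"mau":1},"z":{"cgp":23,"z":36}}
After op 6 (add /yao 14): {"b":{"fh":19,"klr":87,"y":22},"pc":58,"rsk":53,"vci":{"ir":61,"mau":1},"yao":14,"z":{"cgp":23,"z":36}}
After op 7 (add /h 67): {"b":{"fh":19,"klr":87,"y":22},"h":67,"pc":58,"rsk":53,"vci":{"ir":61,"mau":1},"yao":14,"z":{"cgp":23,"z":36}}
After op 8 (add /vci/obn 11): {"b":{"fh":19,"klr":87,"y":22},"h":67,"pc":58,"rsk":53,"vci":{"ir":61,"mau":1,"obn":11},"yao":14,"z":{"cgp":23,"z":36}}
After op 9 (add /b/hty 29): {"b":{"fh":19,"hty":29,"klr":87,"y":22},"h":67,"pc":58,"rsk":53,"vci":{"ir":61,"mau":1,"obn":11},"yao":14,"z":{"cgp":23,"z":36}}
After op 10 (remove /b): {"h":67,"pc":58,"rsk":53,"vci":{"ir":61,"mau":1,"obn":11},"yao":14,"z":{"cgp":23,"z":36}}
After op 11 (remove /h): {"pc":58,"rsk":53,"vci":{"ir":61,"mau":1,"obn":11},"yao":14,"z":{"cgp":23,"z":36}}
After op 12 (replace /vci/mau 61): {"pc":58,"rsk":53,"vci":{"ir":61,"mau":61,"obn":11},"yao":14,"z":{"cgp":23,"z":36}}
After op 13 (remove /vci/mau): {"pc":58,"rsk":53,"vci":{"ir":61,"obn":11},"yao":14,"z":{"cgp":23,"z":36}}
After op 14 (replace /z/cgp 73): {"pc":58,"rsk":53,"vci":{"ir":61,"obn":11},"yao":14,"z":{"cgp":73,"z":36}}
After op 15 (remove /vci/obn): {"pc":58,"rsk":53,"vci":{"ir":61},"yao":14,"z":{"cgp":73,"z":36}}
After op 16 (add /vci 16): {"pc":58,"rsk":53,"vci":16,"yao":14,"z":{"cgp":73,"z":36}}
After op 17 (remove /z/cgp): {"pc":58,"rsk":53,"vci":16,"yao":14,"z":{"z":36}}
After op 18 (add /z/usi 89): {"pc":58,"rsk":53,"vci":16,"yao":14,"z":{"usi":89,"z":36}}
After op 19 (add /cnm 46): {"cnm":46,"pc":58,"rsk":53,"vci":16,"yao":14,"z":{"usi":89,"z":36}}
After op 20 (remove /z/usi): {"cnm":46,"pc":58,"rsk":53,"vci":16,"yao":14,"z":{"z":36}}
After op 21 (add /z/a 61): {"cnm":46,"pc":58,"rsk":53,"vci":16,"yao":14,"z":{"a":61,"z":36}}
After op 22 (replace /z/z 64): {"cnm":46,"pc":58,"rsk":53,"vci":16,"yao":14,"z":{"a":61,"z":64}}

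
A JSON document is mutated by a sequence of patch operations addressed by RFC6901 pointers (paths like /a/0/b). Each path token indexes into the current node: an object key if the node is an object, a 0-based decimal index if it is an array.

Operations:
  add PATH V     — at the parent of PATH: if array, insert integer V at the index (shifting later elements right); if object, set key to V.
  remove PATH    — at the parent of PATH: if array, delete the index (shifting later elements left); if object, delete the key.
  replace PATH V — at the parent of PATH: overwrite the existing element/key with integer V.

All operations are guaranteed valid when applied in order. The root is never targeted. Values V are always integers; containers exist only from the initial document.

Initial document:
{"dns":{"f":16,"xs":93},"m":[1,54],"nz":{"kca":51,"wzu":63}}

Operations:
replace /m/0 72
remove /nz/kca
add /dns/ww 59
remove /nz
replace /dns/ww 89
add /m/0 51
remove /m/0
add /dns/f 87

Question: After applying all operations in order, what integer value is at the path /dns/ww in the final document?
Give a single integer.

Answer: 89

Derivation:
After op 1 (replace /m/0 72): {"dns":{"f":16,"xs":93},"m":[72,54],"nz":{"kca":51,"wzu":63}}
After op 2 (remove /nz/kca): {"dns":{"f":16,"xs":93},"m":[72,54],"nz":{"wzu":63}}
After op 3 (add /dns/ww 59): {"dns":{"f":16,"ww":59,"xs":93},"m":[72,54],"nz":{"wzu":63}}
After op 4 (remove /nz): {"dns":{"f":16,"ww":59,"xs":93},"m":[72,54]}
After op 5 (replace /dns/ww 89): {"dns":{"f":16,"ww":89,"xs":93},"m":[72,54]}
After op 6 (add /m/0 51): {"dns":{"f":16,"ww":89,"xs":93},"m":[51,72,54]}
After op 7 (remove /m/0): {"dns":{"f":16,"ww":89,"xs":93},"m":[72,54]}
After op 8 (add /dns/f 87): {"dns":{"f":87,"ww":89,"xs":93},"m":[72,54]}
Value at /dns/ww: 89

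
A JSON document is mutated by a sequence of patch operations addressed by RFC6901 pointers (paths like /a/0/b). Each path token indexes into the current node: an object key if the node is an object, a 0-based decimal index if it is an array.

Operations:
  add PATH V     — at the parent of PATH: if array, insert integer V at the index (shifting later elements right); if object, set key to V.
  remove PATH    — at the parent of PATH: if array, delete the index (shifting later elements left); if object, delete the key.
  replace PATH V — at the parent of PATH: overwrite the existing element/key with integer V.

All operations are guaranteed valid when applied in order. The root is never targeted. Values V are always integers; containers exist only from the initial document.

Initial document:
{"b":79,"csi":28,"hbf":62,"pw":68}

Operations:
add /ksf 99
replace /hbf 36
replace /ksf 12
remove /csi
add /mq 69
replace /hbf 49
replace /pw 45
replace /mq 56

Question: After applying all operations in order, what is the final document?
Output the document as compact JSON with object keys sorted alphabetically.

After op 1 (add /ksf 99): {"b":79,"csi":28,"hbf":62,"ksf":99,"pw":68}
After op 2 (replace /hbf 36): {"b":79,"csi":28,"hbf":36,"ksf":99,"pw":68}
After op 3 (replace /ksf 12): {"b":79,"csi":28,"hbf":36,"ksf":12,"pw":68}
After op 4 (remove /csi): {"b":79,"hbf":36,"ksf":12,"pw":68}
After op 5 (add /mq 69): {"b":79,"hbf":36,"ksf":12,"mq":69,"pw":68}
After op 6 (replace /hbf 49): {"b":79,"hbf":49,"ksf":12,"mq":69,"pw":68}
After op 7 (replace /pw 45): {"b":79,"hbf":49,"ksf":12,"mq":69,"pw":45}
After op 8 (replace /mq 56): {"b":79,"hbf":49,"ksf":12,"mq":56,"pw":45}

Answer: {"b":79,"hbf":49,"ksf":12,"mq":56,"pw":45}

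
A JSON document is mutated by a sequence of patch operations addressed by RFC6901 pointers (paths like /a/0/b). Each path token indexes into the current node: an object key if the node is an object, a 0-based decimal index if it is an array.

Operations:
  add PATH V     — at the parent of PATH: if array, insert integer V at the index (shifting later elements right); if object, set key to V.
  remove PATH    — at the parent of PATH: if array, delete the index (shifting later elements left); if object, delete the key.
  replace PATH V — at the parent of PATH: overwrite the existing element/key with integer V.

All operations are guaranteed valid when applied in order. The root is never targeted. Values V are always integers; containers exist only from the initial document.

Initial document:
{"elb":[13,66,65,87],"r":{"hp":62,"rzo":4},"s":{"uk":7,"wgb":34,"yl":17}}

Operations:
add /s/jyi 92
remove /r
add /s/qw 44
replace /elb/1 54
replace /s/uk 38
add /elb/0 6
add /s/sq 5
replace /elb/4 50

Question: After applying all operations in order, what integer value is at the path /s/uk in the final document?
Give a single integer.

After op 1 (add /s/jyi 92): {"elb":[13,66,65,87],"r":{"hp":62,"rzo":4},"s":{"jyi":92,"uk":7,"wgb":34,"yl":17}}
After op 2 (remove /r): {"elb":[13,66,65,87],"s":{"jyi":92,"uk":7,"wgb":34,"yl":17}}
After op 3 (add /s/qw 44): {"elb":[13,66,65,87],"s":{"jyi":92,"qw":44,"uk":7,"wgb":34,"yl":17}}
After op 4 (replace /elb/1 54): {"elb":[13,54,65,87],"s":{"jyi":92,"qw":44,"uk":7,"wgb":34,"yl":17}}
After op 5 (replace /s/uk 38): {"elb":[13,54,65,87],"s":{"jyi":92,"qw":44,"uk":38,"wgb":34,"yl":17}}
After op 6 (add /elb/0 6): {"elb":[6,13,54,65,87],"s":{"jyi":92,"qw":44,"uk":38,"wgb":34,"yl":17}}
After op 7 (add /s/sq 5): {"elb":[6,13,54,65,87],"s":{"jyi":92,"qw":44,"sq":5,"uk":38,"wgb":34,"yl":17}}
After op 8 (replace /elb/4 50): {"elb":[6,13,54,65,50],"s":{"jyi":92,"qw":44,"sq":5,"uk":38,"wgb":34,"yl":17}}
Value at /s/uk: 38

Answer: 38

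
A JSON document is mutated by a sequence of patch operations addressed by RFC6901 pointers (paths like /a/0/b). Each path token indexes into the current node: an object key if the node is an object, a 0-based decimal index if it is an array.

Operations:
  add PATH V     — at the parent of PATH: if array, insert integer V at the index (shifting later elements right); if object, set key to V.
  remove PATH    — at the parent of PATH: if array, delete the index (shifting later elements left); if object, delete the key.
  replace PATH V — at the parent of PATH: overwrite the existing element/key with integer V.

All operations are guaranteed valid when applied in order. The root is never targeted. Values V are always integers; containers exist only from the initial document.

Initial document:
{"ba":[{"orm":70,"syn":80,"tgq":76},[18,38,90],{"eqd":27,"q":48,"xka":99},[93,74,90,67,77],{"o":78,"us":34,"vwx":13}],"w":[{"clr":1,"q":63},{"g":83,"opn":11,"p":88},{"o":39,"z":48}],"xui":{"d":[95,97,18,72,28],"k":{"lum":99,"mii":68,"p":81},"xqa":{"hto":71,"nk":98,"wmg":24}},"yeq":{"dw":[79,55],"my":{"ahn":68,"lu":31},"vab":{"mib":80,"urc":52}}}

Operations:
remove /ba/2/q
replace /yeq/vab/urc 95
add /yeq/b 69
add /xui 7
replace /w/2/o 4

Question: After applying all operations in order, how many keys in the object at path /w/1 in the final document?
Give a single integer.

Answer: 3

Derivation:
After op 1 (remove /ba/2/q): {"ba":[{"orm":70,"syn":80,"tgq":76},[18,38,90],{"eqd":27,"xka":99},[93,74,90,67,77],{"o":78,"us":34,"vwx":13}],"w":[{"clr":1,"q":63},{"g":83,"opn":11,"p":88},{"o":39,"z":48}],"xui":{"d":[95,97,18,72,28],"k":{"lum":99,"mii":68,"p":81},"xqa":{"hto":71,"nk":98,"wmg":24}},"yeq":{"dw":[79,55],"my":{"ahn":68,"lu":31},"vab":{"mib":80,"urc":52}}}
After op 2 (replace /yeq/vab/urc 95): {"ba":[{"orm":70,"syn":80,"tgq":76},[18,38,90],{"eqd":27,"xka":99},[93,74,90,67,77],{"o":78,"us":34,"vwx":13}],"w":[{"clr":1,"q":63},{"g":83,"opn":11,"p":88},{"o":39,"z":48}],"xui":{"d":[95,97,18,72,28],"k":{"lum":99,"mii":68,"p":81},"xqa":{"hto":71,"nk":98,"wmg":24}},"yeq":{"dw":[79,55],"my":{"ahn":68,"lu":31},"vab":{"mib":80,"urc":95}}}
After op 3 (add /yeq/b 69): {"ba":[{"orm":70,"syn":80,"tgq":76},[18,38,90],{"eqd":27,"xka":99},[93,74,90,67,77],{"o":78,"us":34,"vwx":13}],"w":[{"clr":1,"q":63},{"g":83,"opn":11,"p":88},{"o":39,"z":48}],"xui":{"d":[95,97,18,72,28],"k":{"lum":99,"mii":68,"p":81},"xqa":{"hto":71,"nk":98,"wmg":24}},"yeq":{"b":69,"dw":[79,55],"my":{"ahn":68,"lu":31},"vab":{"mib":80,"urc":95}}}
After op 4 (add /xui 7): {"ba":[{"orm":70,"syn":80,"tgq":76},[18,38,90],{"eqd":27,"xka":99},[93,74,90,67,77],{"o":78,"us":34,"vwx":13}],"w":[{"clr":1,"q":63},{"g":83,"opn":11,"p":88},{"o":39,"z":48}],"xui":7,"yeq":{"b":69,"dw":[79,55],"my":{"ahn":68,"lu":31},"vab":{"mib":80,"urc":95}}}
After op 5 (replace /w/2/o 4): {"ba":[{"orm":70,"syn":80,"tgq":76},[18,38,90],{"eqd":27,"xka":99},[93,74,90,67,77],{"o":78,"us":34,"vwx":13}],"w":[{"clr":1,"q":63},{"g":83,"opn":11,"p":88},{"o":4,"z":48}],"xui":7,"yeq":{"b":69,"dw":[79,55],"my":{"ahn":68,"lu":31},"vab":{"mib":80,"urc":95}}}
Size at path /w/1: 3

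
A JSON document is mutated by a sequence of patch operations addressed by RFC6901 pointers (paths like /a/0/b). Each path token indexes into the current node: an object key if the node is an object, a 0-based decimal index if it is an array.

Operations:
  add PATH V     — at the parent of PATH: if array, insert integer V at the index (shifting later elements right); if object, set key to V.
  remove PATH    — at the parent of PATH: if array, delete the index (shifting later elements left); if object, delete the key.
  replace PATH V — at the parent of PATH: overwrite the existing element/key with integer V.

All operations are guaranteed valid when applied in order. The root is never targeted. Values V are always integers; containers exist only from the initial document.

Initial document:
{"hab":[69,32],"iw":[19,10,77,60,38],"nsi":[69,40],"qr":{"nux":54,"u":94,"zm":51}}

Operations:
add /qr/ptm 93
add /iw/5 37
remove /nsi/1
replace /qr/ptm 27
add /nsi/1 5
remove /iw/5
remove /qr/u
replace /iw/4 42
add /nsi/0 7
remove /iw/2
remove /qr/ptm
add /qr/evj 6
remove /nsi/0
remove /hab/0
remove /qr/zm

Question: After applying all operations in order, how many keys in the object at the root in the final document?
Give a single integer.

Answer: 4

Derivation:
After op 1 (add /qr/ptm 93): {"hab":[69,32],"iw":[19,10,77,60,38],"nsi":[69,40],"qr":{"nux":54,"ptm":93,"u":94,"zm":51}}
After op 2 (add /iw/5 37): {"hab":[69,32],"iw":[19,10,77,60,38,37],"nsi":[69,40],"qr":{"nux":54,"ptm":93,"u":94,"zm":51}}
After op 3 (remove /nsi/1): {"hab":[69,32],"iw":[19,10,77,60,38,37],"nsi":[69],"qr":{"nux":54,"ptm":93,"u":94,"zm":51}}
After op 4 (replace /qr/ptm 27): {"hab":[69,32],"iw":[19,10,77,60,38,37],"nsi":[69],"qr":{"nux":54,"ptm":27,"u":94,"zm":51}}
After op 5 (add /nsi/1 5): {"hab":[69,32],"iw":[19,10,77,60,38,37],"nsi":[69,5],"qr":{"nux":54,"ptm":27,"u":94,"zm":51}}
After op 6 (remove /iw/5): {"hab":[69,32],"iw":[19,10,77,60,38],"nsi":[69,5],"qr":{"nux":54,"ptm":27,"u":94,"zm":51}}
After op 7 (remove /qr/u): {"hab":[69,32],"iw":[19,10,77,60,38],"nsi":[69,5],"qr":{"nux":54,"ptm":27,"zm":51}}
After op 8 (replace /iw/4 42): {"hab":[69,32],"iw":[19,10,77,60,42],"nsi":[69,5],"qr":{"nux":54,"ptm":27,"zm":51}}
After op 9 (add /nsi/0 7): {"hab":[69,32],"iw":[19,10,77,60,42],"nsi":[7,69,5],"qr":{"nux":54,"ptm":27,"zm":51}}
After op 10 (remove /iw/2): {"hab":[69,32],"iw":[19,10,60,42],"nsi":[7,69,5],"qr":{"nux":54,"ptm":27,"zm":51}}
After op 11 (remove /qr/ptm): {"hab":[69,32],"iw":[19,10,60,42],"nsi":[7,69,5],"qr":{"nux":54,"zm":51}}
After op 12 (add /qr/evj 6): {"hab":[69,32],"iw":[19,10,60,42],"nsi":[7,69,5],"qr":{"evj":6,"nux":54,"zm":51}}
After op 13 (remove /nsi/0): {"hab":[69,32],"iw":[19,10,60,42],"nsi":[69,5],"qr":{"evj":6,"nux":54,"zm":51}}
After op 14 (remove /hab/0): {"hab":[32],"iw":[19,10,60,42],"nsi":[69,5],"qr":{"evj":6,"nux":54,"zm":51}}
After op 15 (remove /qr/zm): {"hab":[32],"iw":[19,10,60,42],"nsi":[69,5],"qr":{"evj":6,"nux":54}}
Size at the root: 4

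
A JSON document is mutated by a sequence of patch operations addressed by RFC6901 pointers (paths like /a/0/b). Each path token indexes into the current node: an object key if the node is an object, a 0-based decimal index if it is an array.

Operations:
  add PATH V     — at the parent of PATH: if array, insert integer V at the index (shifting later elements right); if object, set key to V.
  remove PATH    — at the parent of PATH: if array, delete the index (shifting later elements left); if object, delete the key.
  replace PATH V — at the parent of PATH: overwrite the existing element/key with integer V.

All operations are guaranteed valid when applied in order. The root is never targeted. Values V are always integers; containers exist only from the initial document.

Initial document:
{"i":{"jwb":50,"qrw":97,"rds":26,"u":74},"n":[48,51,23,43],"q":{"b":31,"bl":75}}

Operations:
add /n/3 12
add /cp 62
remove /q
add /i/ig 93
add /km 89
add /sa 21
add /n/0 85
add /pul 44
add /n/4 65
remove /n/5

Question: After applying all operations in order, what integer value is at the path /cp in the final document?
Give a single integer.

After op 1 (add /n/3 12): {"i":{"jwb":50,"qrw":97,"rds":26,"u":74},"n":[48,51,23,12,43],"q":{"b":31,"bl":75}}
After op 2 (add /cp 62): {"cp":62,"i":{"jwb":50,"qrw":97,"rds":26,"u":74},"n":[48,51,23,12,43],"q":{"b":31,"bl":75}}
After op 3 (remove /q): {"cp":62,"i":{"jwb":50,"qrw":97,"rds":26,"u":74},"n":[48,51,23,12,43]}
After op 4 (add /i/ig 93): {"cp":62,"i":{"ig":93,"jwb":50,"qrw":97,"rds":26,"u":74},"n":[48,51,23,12,43]}
After op 5 (add /km 89): {"cp":62,"i":{"ig":93,"jwb":50,"qrw":97,"rds":26,"u":74},"km":89,"n":[48,51,23,12,43]}
After op 6 (add /sa 21): {"cp":62,"i":{"ig":93,"jwb":50,"qrw":97,"rds":26,"u":74},"km":89,"n":[48,51,23,12,43],"sa":21}
After op 7 (add /n/0 85): {"cp":62,"i":{"ig":93,"jwb":50,"qrw":97,"rds":26,"u":74},"km":89,"n":[85,48,51,23,12,43],"sa":21}
After op 8 (add /pul 44): {"cp":62,"i":{"ig":93,"jwb":50,"qrw":97,"rds":26,"u":74},"km":89,"n":[85,48,51,23,12,43],"pul":44,"sa":21}
After op 9 (add /n/4 65): {"cp":62,"i":{"ig":93,"jwb":50,"qrw":97,"rds":26,"u":74},"km":89,"n":[85,48,51,23,65,12,43],"pul":44,"sa":21}
After op 10 (remove /n/5): {"cp":62,"i":{"ig":93,"jwb":50,"qrw":97,"rds":26,"u":74},"km":89,"n":[85,48,51,23,65,43],"pul":44,"sa":21}
Value at /cp: 62

Answer: 62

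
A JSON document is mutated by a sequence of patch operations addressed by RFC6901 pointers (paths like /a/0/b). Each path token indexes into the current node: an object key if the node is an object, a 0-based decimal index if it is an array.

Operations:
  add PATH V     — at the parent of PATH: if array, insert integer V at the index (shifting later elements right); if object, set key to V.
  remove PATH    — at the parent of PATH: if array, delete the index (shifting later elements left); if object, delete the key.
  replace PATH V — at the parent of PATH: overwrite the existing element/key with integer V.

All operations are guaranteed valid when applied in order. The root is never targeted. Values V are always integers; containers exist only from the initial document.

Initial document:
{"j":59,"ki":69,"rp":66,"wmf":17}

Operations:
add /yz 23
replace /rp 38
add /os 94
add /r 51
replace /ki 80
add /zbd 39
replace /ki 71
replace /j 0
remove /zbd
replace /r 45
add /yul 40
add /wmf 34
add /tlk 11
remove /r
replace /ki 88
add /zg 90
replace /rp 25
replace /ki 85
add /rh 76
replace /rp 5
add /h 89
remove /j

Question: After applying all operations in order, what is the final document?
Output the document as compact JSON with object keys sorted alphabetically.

Answer: {"h":89,"ki":85,"os":94,"rh":76,"rp":5,"tlk":11,"wmf":34,"yul":40,"yz":23,"zg":90}

Derivation:
After op 1 (add /yz 23): {"j":59,"ki":69,"rp":66,"wmf":17,"yz":23}
After op 2 (replace /rp 38): {"j":59,"ki":69,"rp":38,"wmf":17,"yz":23}
After op 3 (add /os 94): {"j":59,"ki":69,"os":94,"rp":38,"wmf":17,"yz":23}
After op 4 (add /r 51): {"j":59,"ki":69,"os":94,"r":51,"rp":38,"wmf":17,"yz":23}
After op 5 (replace /ki 80): {"j":59,"ki":80,"os":94,"r":51,"rp":38,"wmf":17,"yz":23}
After op 6 (add /zbd 39): {"j":59,"ki":80,"os":94,"r":51,"rp":38,"wmf":17,"yz":23,"zbd":39}
After op 7 (replace /ki 71): {"j":59,"ki":71,"os":94,"r":51,"rp":38,"wmf":17,"yz":23,"zbd":39}
After op 8 (replace /j 0): {"j":0,"ki":71,"os":94,"r":51,"rp":38,"wmf":17,"yz":23,"zbd":39}
After op 9 (remove /zbd): {"j":0,"ki":71,"os":94,"r":51,"rp":38,"wmf":17,"yz":23}
After op 10 (replace /r 45): {"j":0,"ki":71,"os":94,"r":45,"rp":38,"wmf":17,"yz":23}
After op 11 (add /yul 40): {"j":0,"ki":71,"os":94,"r":45,"rp":38,"wmf":17,"yul":40,"yz":23}
After op 12 (add /wmf 34): {"j":0,"ki":71,"os":94,"r":45,"rp":38,"wmf":34,"yul":40,"yz":23}
After op 13 (add /tlk 11): {"j":0,"ki":71,"os":94,"r":45,"rp":38,"tlk":11,"wmf":34,"yul":40,"yz":23}
After op 14 (remove /r): {"j":0,"ki":71,"os":94,"rp":38,"tlk":11,"wmf":34,"yul":40,"yz":23}
After op 15 (replace /ki 88): {"j":0,"ki":88,"os":94,"rp":38,"tlk":11,"wmf":34,"yul":40,"yz":23}
After op 16 (add /zg 90): {"j":0,"ki":88,"os":94,"rp":38,"tlk":11,"wmf":34,"yul":40,"yz":23,"zg":90}
After op 17 (replace /rp 25): {"j":0,"ki":88,"os":94,"rp":25,"tlk":11,"wmf":34,"yul":40,"yz":23,"zg":90}
After op 18 (replace /ki 85): {"j":0,"ki":85,"os":94,"rp":25,"tlk":11,"wmf":34,"yul":40,"yz":23,"zg":90}
After op 19 (add /rh 76): {"j":0,"ki":85,"os":94,"rh":76,"rp":25,"tlk":11,"wmf":34,"yul":40,"yz":23,"zg":90}
After op 20 (replace /rp 5): {"j":0,"ki":85,"os":94,"rh":76,"rp":5,"tlk":11,"wmf":34,"yul":40,"yz":23,"zg":90}
After op 21 (add /h 89): {"h":89,"j":0,"ki":85,"os":94,"rh":76,"rp":5,"tlk":11,"wmf":34,"yul":40,"yz":23,"zg":90}
After op 22 (remove /j): {"h":89,"ki":85,"os":94,"rh":76,"rp":5,"tlk":11,"wmf":34,"yul":40,"yz":23,"zg":90}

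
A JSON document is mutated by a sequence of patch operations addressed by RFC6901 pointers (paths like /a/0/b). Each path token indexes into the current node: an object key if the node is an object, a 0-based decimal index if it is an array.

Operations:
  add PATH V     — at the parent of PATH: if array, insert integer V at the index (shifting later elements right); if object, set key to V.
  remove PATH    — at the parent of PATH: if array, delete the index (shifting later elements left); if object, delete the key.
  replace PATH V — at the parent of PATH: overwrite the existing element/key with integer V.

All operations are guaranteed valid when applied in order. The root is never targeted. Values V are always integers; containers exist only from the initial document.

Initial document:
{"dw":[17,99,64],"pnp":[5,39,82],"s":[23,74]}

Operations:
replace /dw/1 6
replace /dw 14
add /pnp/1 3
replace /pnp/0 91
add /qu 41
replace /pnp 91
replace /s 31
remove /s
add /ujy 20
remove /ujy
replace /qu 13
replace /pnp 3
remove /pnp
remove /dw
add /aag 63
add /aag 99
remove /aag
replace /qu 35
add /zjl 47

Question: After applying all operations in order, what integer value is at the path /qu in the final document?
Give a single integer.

After op 1 (replace /dw/1 6): {"dw":[17,6,64],"pnp":[5,39,82],"s":[23,74]}
After op 2 (replace /dw 14): {"dw":14,"pnp":[5,39,82],"s":[23,74]}
After op 3 (add /pnp/1 3): {"dw":14,"pnp":[5,3,39,82],"s":[23,74]}
After op 4 (replace /pnp/0 91): {"dw":14,"pnp":[91,3,39,82],"s":[23,74]}
After op 5 (add /qu 41): {"dw":14,"pnp":[91,3,39,82],"qu":41,"s":[23,74]}
After op 6 (replace /pnp 91): {"dw":14,"pnp":91,"qu":41,"s":[23,74]}
After op 7 (replace /s 31): {"dw":14,"pnp":91,"qu":41,"s":31}
After op 8 (remove /s): {"dw":14,"pnp":91,"qu":41}
After op 9 (add /ujy 20): {"dw":14,"pnp":91,"qu":41,"ujy":20}
After op 10 (remove /ujy): {"dw":14,"pnp":91,"qu":41}
After op 11 (replace /qu 13): {"dw":14,"pnp":91,"qu":13}
After op 12 (replace /pnp 3): {"dw":14,"pnp":3,"qu":13}
After op 13 (remove /pnp): {"dw":14,"qu":13}
After op 14 (remove /dw): {"qu":13}
After op 15 (add /aag 63): {"aag":63,"qu":13}
After op 16 (add /aag 99): {"aag":99,"qu":13}
After op 17 (remove /aag): {"qu":13}
After op 18 (replace /qu 35): {"qu":35}
After op 19 (add /zjl 47): {"qu":35,"zjl":47}
Value at /qu: 35

Answer: 35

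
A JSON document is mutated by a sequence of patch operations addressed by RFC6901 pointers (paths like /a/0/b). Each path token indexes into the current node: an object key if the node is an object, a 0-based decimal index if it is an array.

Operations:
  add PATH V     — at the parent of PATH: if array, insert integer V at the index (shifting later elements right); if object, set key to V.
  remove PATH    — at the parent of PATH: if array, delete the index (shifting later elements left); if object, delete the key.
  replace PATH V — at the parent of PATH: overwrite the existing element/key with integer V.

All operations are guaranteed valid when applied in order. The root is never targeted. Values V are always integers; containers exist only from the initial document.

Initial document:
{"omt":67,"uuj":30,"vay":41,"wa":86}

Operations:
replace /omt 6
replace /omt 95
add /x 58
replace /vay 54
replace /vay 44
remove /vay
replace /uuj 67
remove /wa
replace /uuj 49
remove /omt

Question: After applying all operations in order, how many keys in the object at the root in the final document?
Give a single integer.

After op 1 (replace /omt 6): {"omt":6,"uuj":30,"vay":41,"wa":86}
After op 2 (replace /omt 95): {"omt":95,"uuj":30,"vay":41,"wa":86}
After op 3 (add /x 58): {"omt":95,"uuj":30,"vay":41,"wa":86,"x":58}
After op 4 (replace /vay 54): {"omt":95,"uuj":30,"vay":54,"wa":86,"x":58}
After op 5 (replace /vay 44): {"omt":95,"uuj":30,"vay":44,"wa":86,"x":58}
After op 6 (remove /vay): {"omt":95,"uuj":30,"wa":86,"x":58}
After op 7 (replace /uuj 67): {"omt":95,"uuj":67,"wa":86,"x":58}
After op 8 (remove /wa): {"omt":95,"uuj":67,"x":58}
After op 9 (replace /uuj 49): {"omt":95,"uuj":49,"x":58}
After op 10 (remove /omt): {"uuj":49,"x":58}
Size at the root: 2

Answer: 2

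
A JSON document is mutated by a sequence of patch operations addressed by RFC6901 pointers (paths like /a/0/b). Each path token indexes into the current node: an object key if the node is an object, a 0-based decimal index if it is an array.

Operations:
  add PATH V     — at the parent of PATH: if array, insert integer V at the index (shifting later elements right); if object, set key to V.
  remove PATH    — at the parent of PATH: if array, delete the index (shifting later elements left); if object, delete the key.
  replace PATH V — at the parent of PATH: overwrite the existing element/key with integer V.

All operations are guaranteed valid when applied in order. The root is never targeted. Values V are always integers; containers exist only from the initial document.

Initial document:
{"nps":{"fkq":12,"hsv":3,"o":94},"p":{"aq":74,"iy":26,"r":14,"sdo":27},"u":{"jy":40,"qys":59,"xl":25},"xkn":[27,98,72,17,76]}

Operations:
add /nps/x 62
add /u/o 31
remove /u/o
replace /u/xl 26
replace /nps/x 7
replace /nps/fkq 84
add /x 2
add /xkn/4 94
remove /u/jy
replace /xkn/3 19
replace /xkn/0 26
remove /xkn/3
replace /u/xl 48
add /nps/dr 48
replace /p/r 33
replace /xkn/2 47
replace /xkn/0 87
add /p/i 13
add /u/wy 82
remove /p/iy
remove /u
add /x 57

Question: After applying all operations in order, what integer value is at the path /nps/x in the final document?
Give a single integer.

After op 1 (add /nps/x 62): {"nps":{"fkq":12,"hsv":3,"o":94,"x":62},"p":{"aq":74,"iy":26,"r":14,"sdo":27},"u":{"jy":40,"qys":59,"xl":25},"xkn":[27,98,72,17,76]}
After op 2 (add /u/o 31): {"nps":{"fkq":12,"hsv":3,"o":94,"x":62},"p":{"aq":74,"iy":26,"r":14,"sdo":27},"u":{"jy":40,"o":31,"qys":59,"xl":25},"xkn":[27,98,72,17,76]}
After op 3 (remove /u/o): {"nps":{"fkq":12,"hsv":3,"o":94,"x":62},"p":{"aq":74,"iy":26,"r":14,"sdo":27},"u":{"jy":40,"qys":59,"xl":25},"xkn":[27,98,72,17,76]}
After op 4 (replace /u/xl 26): {"nps":{"fkq":12,"hsv":3,"o":94,"x":62},"p":{"aq":74,"iy":26,"r":14,"sdo":27},"u":{"jy":40,"qys":59,"xl":26},"xkn":[27,98,72,17,76]}
After op 5 (replace /nps/x 7): {"nps":{"fkq":12,"hsv":3,"o":94,"x":7},"p":{"aq":74,"iy":26,"r":14,"sdo":27},"u":{"jy":40,"qys":59,"xl":26},"xkn":[27,98,72,17,76]}
After op 6 (replace /nps/fkq 84): {"nps":{"fkq":84,"hsv":3,"o":94,"x":7},"p":{"aq":74,"iy":26,"r":14,"sdo":27},"u":{"jy":40,"qys":59,"xl":26},"xkn":[27,98,72,17,76]}
After op 7 (add /x 2): {"nps":{"fkq":84,"hsv":3,"o":94,"x":7},"p":{"aq":74,"iy":26,"r":14,"sdo":27},"u":{"jy":40,"qys":59,"xl":26},"x":2,"xkn":[27,98,72,17,76]}
After op 8 (add /xkn/4 94): {"nps":{"fkq":84,"hsv":3,"o":94,"x":7},"p":{"aq":74,"iy":26,"r":14,"sdo":27},"u":{"jy":40,"qys":59,"xl":26},"x":2,"xkn":[27,98,72,17,94,76]}
After op 9 (remove /u/jy): {"nps":{"fkq":84,"hsv":3,"o":94,"x":7},"p":{"aq":74,"iy":26,"r":14,"sdo":27},"u":{"qys":59,"xl":26},"x":2,"xkn":[27,98,72,17,94,76]}
After op 10 (replace /xkn/3 19): {"nps":{"fkq":84,"hsv":3,"o":94,"x":7},"p":{"aq":74,"iy":26,"r":14,"sdo":27},"u":{"qys":59,"xl":26},"x":2,"xkn":[27,98,72,19,94,76]}
After op 11 (replace /xkn/0 26): {"nps":{"fkq":84,"hsv":3,"o":94,"x":7},"p":{"aq":74,"iy":26,"r":14,"sdo":27},"u":{"qys":59,"xl":26},"x":2,"xkn":[26,98,72,19,94,76]}
After op 12 (remove /xkn/3): {"nps":{"fkq":84,"hsv":3,"o":94,"x":7},"p":{"aq":74,"iy":26,"r":14,"sdo":27},"u":{"qys":59,"xl":26},"x":2,"xkn":[26,98,72,94,76]}
After op 13 (replace /u/xl 48): {"nps":{"fkq":84,"hsv":3,"o":94,"x":7},"p":{"aq":74,"iy":26,"r":14,"sdo":27},"u":{"qys":59,"xl":48},"x":2,"xkn":[26,98,72,94,76]}
After op 14 (add /nps/dr 48): {"nps":{"dr":48,"fkq":84,"hsv":3,"o":94,"x":7},"p":{"aq":74,"iy":26,"r":14,"sdo":27},"u":{"qys":59,"xl":48},"x":2,"xkn":[26,98,72,94,76]}
After op 15 (replace /p/r 33): {"nps":{"dr":48,"fkq":84,"hsv":3,"o":94,"x":7},"p":{"aq":74,"iy":26,"r":33,"sdo":27},"u":{"qys":59,"xl":48},"x":2,"xkn":[26,98,72,94,76]}
After op 16 (replace /xkn/2 47): {"nps":{"dr":48,"fkq":84,"hsv":3,"o":94,"x":7},"p":{"aq":74,"iy":26,"r":33,"sdo":27},"u":{"qys":59,"xl":48},"x":2,"xkn":[26,98,47,94,76]}
After op 17 (replace /xkn/0 87): {"nps":{"dr":48,"fkq":84,"hsv":3,"o":94,"x":7},"p":{"aq":74,"iy":26,"r":33,"sdo":27},"u":{"qys":59,"xl":48},"x":2,"xkn":[87,98,47,94,76]}
After op 18 (add /p/i 13): {"nps":{"dr":48,"fkq":84,"hsv":3,"o":94,"x":7},"p":{"aq":74,"i":13,"iy":26,"r":33,"sdo":27},"u":{"qys":59,"xl":48},"x":2,"xkn":[87,98,47,94,76]}
After op 19 (add /u/wy 82): {"nps":{"dr":48,"fkq":84,"hsv":3,"o":94,"x":7},"p":{"aq":74,"i":13,"iy":26,"r":33,"sdo":27},"u":{"qys":59,"wy":82,"xl":48},"x":2,"xkn":[87,98,47,94,76]}
After op 20 (remove /p/iy): {"nps":{"dr":48,"fkq":84,"hsv":3,"o":94,"x":7},"p":{"aq":74,"i":13,"r":33,"sdo":27},"u":{"qys":59,"wy":82,"xl":48},"x":2,"xkn":[87,98,47,94,76]}
After op 21 (remove /u): {"nps":{"dr":48,"fkq":84,"hsv":3,"o":94,"x":7},"p":{"aq":74,"i":13,"r":33,"sdo":27},"x":2,"xkn":[87,98,47,94,76]}
After op 22 (add /x 57): {"nps":{"dr":48,"fkq":84,"hsv":3,"o":94,"x":7},"p":{"aq":74,"i":13,"r":33,"sdo":27},"x":57,"xkn":[87,98,47,94,76]}
Value at /nps/x: 7

Answer: 7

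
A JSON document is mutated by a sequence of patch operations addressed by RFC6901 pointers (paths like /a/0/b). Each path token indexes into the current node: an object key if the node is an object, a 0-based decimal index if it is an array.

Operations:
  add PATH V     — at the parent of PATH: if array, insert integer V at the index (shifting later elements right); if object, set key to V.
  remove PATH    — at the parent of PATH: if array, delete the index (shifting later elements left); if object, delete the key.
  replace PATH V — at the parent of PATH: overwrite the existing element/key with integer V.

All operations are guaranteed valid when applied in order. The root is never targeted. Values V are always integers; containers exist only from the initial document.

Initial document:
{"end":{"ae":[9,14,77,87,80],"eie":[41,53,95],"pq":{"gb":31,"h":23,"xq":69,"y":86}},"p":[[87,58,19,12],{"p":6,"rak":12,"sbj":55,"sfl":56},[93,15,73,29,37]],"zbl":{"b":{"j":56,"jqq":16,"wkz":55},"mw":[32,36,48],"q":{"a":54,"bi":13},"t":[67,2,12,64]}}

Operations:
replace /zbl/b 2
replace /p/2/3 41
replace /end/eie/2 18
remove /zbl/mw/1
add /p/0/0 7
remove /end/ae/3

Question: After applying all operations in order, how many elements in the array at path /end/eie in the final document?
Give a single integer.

Answer: 3

Derivation:
After op 1 (replace /zbl/b 2): {"end":{"ae":[9,14,77,87,80],"eie":[41,53,95],"pq":{"gb":31,"h":23,"xq":69,"y":86}},"p":[[87,58,19,12],{"p":6,"rak":12,"sbj":55,"sfl":56},[93,15,73,29,37]],"zbl":{"b":2,"mw":[32,36,48],"q":{"a":54,"bi":13},"t":[67,2,12,64]}}
After op 2 (replace /p/2/3 41): {"end":{"ae":[9,14,77,87,80],"eie":[41,53,95],"pq":{"gb":31,"h":23,"xq":69,"y":86}},"p":[[87,58,19,12],{"p":6,"rak":12,"sbj":55,"sfl":56},[93,15,73,41,37]],"zbl":{"b":2,"mw":[32,36,48],"q":{"a":54,"bi":13},"t":[67,2,12,64]}}
After op 3 (replace /end/eie/2 18): {"end":{"ae":[9,14,77,87,80],"eie":[41,53,18],"pq":{"gb":31,"h":23,"xq":69,"y":86}},"p":[[87,58,19,12],{"p":6,"rak":12,"sbj":55,"sfl":56},[93,15,73,41,37]],"zbl":{"b":2,"mw":[32,36,48],"q":{"a":54,"bi":13},"t":[67,2,12,64]}}
After op 4 (remove /zbl/mw/1): {"end":{"ae":[9,14,77,87,80],"eie":[41,53,18],"pq":{"gb":31,"h":23,"xq":69,"y":86}},"p":[[87,58,19,12],{"p":6,"rak":12,"sbj":55,"sfl":56},[93,15,73,41,37]],"zbl":{"b":2,"mw":[32,48],"q":{"a":54,"bi":13},"t":[67,2,12,64]}}
After op 5 (add /p/0/0 7): {"end":{"ae":[9,14,77,87,80],"eie":[41,53,18],"pq":{"gb":31,"h":23,"xq":69,"y":86}},"p":[[7,87,58,19,12],{"p":6,"rak":12,"sbj":55,"sfl":56},[93,15,73,41,37]],"zbl":{"b":2,"mw":[32,48],"q":{"a":54,"bi":13},"t":[67,2,12,64]}}
After op 6 (remove /end/ae/3): {"end":{"ae":[9,14,77,80],"eie":[41,53,18],"pq":{"gb":31,"h":23,"xq":69,"y":86}},"p":[[7,87,58,19,12],{"p":6,"rak":12,"sbj":55,"sfl":56},[93,15,73,41,37]],"zbl":{"b":2,"mw":[32,48],"q":{"a":54,"bi":13},"t":[67,2,12,64]}}
Size at path /end/eie: 3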